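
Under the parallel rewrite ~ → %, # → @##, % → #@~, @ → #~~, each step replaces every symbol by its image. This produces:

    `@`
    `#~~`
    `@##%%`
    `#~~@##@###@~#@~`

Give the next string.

@##%%#~~@##@###~~@##@##@###~~%@###~~%

Replace each of the 15 characters of #~~@##@###@~#@~ in place — @## % % #~~ @## @## #~~ @## @## @## #~~ % @## #~~ % — and concatenate.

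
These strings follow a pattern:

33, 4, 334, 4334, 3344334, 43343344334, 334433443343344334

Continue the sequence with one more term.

Each term (from the third on) is the two preceding terms concatenated in order: term 3 = 33·4 = 334.
Continuing: 43343344334 · 334433443343344334 gives term 8.

43343344334334433443343344334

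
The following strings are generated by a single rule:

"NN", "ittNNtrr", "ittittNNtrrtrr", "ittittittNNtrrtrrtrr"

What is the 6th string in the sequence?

s(k+1) = itt·s(k)·trr, so each term gains itt as a prefix and trr as a suffix.
From ittittittNNtrrtrrtrr, 2 further steps: ittittittNNtrrtrrtrr → ittittittittNNtrrtrrtrrtrr → (answer).

ittittittittittNNtrrtrrtrrtrrtrr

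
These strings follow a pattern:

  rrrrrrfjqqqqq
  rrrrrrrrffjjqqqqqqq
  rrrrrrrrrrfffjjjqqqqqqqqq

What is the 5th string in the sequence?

rrrrrrrrrrrrrrfffffjjjjjqqqqqqqqqqqqq

Each string has the form r^{2n+2} f^{n-1} j^{n-1} q^{2n+1}, where the shown terms are n = 2, 3, 4.
For term 5, n = 6, so the run lengths are 14, 5, 5, 13.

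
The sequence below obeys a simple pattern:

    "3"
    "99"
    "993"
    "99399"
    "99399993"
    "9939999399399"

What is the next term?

993999939939999399993

From term 3 onward, concatenate the last term with the second-to-last: 99·3 = 993, 993·99 = 99399, …
Continuing: 9939999399399 · 99399993 gives term 7.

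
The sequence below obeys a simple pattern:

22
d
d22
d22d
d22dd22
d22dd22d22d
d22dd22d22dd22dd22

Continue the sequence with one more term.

d22dd22d22dd22dd22d22dd22d22d

This is a Fibonacci-style word recurrence s(k) = s(k−1)·s(k−2): e.g. d·22 = d22.
So term 8 is d22dd22d22dd22dd22·d22dd22d22d.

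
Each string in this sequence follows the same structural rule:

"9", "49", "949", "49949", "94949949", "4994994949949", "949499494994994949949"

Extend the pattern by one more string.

4994994949949949499494994994949949

Each term (from the third on) is the two preceding terms concatenated in order: term 3 = 9·49 = 949.
Continuing: 4994994949949 · 949499494994994949949 gives term 8.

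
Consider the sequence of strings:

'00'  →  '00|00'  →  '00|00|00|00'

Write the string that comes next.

00|00|00|00|00|00|00|00

s(k+1) = s(k)·|·s(k) — each term doubles the last with '|' between the halves.
One more doubling of 00|00|00|00 gives the answer.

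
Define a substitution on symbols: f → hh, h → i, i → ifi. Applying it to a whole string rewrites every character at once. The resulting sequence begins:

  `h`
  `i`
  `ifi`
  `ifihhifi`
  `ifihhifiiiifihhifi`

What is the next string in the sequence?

Rewriting the 18 symbols of ifihhifiiiifihhifi one by one yields ifi hh ifi i i ifi hh ifi ifi ifi ifi hh ifi i i ifi hh ifi; concatenated:

ifihhifiiiifihhifiifiifiifihhifiiiifihhifi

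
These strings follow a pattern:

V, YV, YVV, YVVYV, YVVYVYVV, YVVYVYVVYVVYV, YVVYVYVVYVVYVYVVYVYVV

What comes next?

YVVYVYVVYVVYVYVVYVYVVYVVYVYVVYVVYV

This is a Fibonacci-style word recurrence s(k) = s(k−1)·s(k−2): e.g. YV·V = YVV.
So term 8 is YVVYVYVVYVVYVYVVYVYVV·YVVYVYVVYVVYV.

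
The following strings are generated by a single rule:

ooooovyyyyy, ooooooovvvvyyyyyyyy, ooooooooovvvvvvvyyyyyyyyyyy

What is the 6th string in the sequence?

Term n consists of 2n+3 o's, followed by 3n-2 v's, followed by 3n+2 y's (n = 1, 2, …).
Setting n = 6 gives 15, 16, 20 characters in each block.

ooooooooooooooovvvvvvvvvvvvvvvvyyyyyyyyyyyyyyyyyyyy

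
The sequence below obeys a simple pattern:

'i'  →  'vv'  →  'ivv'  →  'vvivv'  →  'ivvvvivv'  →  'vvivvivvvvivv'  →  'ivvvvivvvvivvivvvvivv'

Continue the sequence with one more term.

Each term (from the third on) is the two preceding terms concatenated in order: term 3 = i·vv = ivv.
Continuing: vvivvivvvvivv · ivvvvivvvvivvivvvvivv gives term 8.

vvivvivvvvivvivvvvivvvvivvivvvvivv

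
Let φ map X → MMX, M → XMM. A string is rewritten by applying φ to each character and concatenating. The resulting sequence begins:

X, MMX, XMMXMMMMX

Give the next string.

MMXXMMXMMMMXXMMXMMXMMXMMMMX

Rewriting each symbol of XMMXMMMMX: X→MMX, M→XMM, M→XMM, X→MMX, M→XMM, M→XMM, M→XMM, M→XMM, X→MMX, which concatenates to MMX XMM XMM MMX XMM XMM XMM XMM MMX.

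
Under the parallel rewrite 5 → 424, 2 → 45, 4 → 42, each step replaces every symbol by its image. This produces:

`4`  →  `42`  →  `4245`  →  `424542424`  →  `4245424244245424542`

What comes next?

42454242442454245424245424244245424244245

Applying the rule to each of the 19 symbols of 4245424244245424542 gives the pieces 42 45 42 424 42 45 42 45 42 42 45 42 424 42 45 42 424 42 45, which concatenate to the answer.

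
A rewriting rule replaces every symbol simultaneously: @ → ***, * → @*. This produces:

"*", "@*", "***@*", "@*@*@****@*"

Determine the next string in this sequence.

***@****@****@*@*@*@****@*

Rewriting each symbol of @*@*@****@*: @→***, *→@*, @→***, *→@*, @→***, *→@*, *→@*, *→@*, *→@*, @→***, *→@*, which concatenates to *** @* *** @* *** @* @* @* @* *** @*.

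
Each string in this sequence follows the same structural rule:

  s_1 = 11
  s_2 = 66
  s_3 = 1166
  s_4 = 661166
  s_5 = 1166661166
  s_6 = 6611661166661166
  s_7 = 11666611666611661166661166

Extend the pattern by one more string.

From term 3 onward, concatenate the second-to-last term with the last: 11·66 = 1166, 66·1166 = 661166, …
The next term joins 6611661166661166 and 11666611666611661166661166.

661166116666116611666611666611661166661166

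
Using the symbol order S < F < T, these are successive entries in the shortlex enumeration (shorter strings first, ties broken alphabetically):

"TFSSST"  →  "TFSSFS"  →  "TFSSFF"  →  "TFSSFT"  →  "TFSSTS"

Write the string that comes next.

TFSSTF

The successor of TFSSTS increments the rightmost position that isn't already T and resets every position after it to S.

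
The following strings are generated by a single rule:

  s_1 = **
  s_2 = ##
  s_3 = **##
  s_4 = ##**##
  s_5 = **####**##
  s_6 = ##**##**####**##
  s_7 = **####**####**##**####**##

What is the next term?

##**##**####**##**####**####**##**####**##

Each term (from the third on) is the two preceding terms concatenated in order: term 3 = **·## = **##.
So term 8 is ##**##**####**##·**####**####**##**####**##.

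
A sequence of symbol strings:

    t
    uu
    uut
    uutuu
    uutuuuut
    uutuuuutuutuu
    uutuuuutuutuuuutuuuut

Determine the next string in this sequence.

From term 3 onward, concatenate the last term with the second-to-last: uu·t = uut, uut·uu = uutuu, …
Continuing: uutuuuutuutuuuutuuuut · uutuuuutuutuu gives term 8.

uutuuuutuutuuuutuuuutuutuuuutuutuu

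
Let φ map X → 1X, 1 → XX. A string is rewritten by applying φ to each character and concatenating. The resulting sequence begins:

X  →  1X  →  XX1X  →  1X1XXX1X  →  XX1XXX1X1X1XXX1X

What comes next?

Rewriting the 16 symbols of XX1XXX1X1X1XXX1X one by one yields 1X 1X XX 1X 1X 1X XX 1X XX 1X XX 1X 1X 1X XX 1X; concatenated:

1X1XXX1X1X1XXX1XXX1XXX1X1X1XXX1X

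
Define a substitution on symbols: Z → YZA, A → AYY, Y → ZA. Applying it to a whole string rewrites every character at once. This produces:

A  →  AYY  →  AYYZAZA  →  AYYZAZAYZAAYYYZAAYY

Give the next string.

φ(AYYZAZAYZAAYYYZAAYY) expands symbol-by-symbol to AYY ZA ZA YZA AYY YZA AYY ZA YZA AYY AYY ZA ZA ZA YZA AYY AYY ZA ZA; joining the 19 pieces gives the next term.

AYYZAZAYZAAYYYZAAYYZAYZAAYYAYYZAZAZAYZAAYYAYYZAZA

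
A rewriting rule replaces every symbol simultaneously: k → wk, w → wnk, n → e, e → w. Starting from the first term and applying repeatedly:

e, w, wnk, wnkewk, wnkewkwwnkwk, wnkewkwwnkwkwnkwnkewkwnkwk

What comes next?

Rewriting the 26 symbols of wnkewkwwnkwkwnkwnkewkwnkwk one by one yields wnk e wk w wnk wk wnk wnk e wk wnk wk wnk e wk wnk e wk w wnk wk wnk e wk wnk wk; concatenated:

wnkewkwwnkwkwnkwnkewkwnkwkwnkewkwnkewkwwnkwkwnkewkwnkwk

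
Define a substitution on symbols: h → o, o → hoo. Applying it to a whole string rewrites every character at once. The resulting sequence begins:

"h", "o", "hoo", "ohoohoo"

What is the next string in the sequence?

hooohoohooohoohoo

Apply φ to ohoohoo symbol by symbol: o→hoo, h→o, o→hoo, o→hoo, h→o, o→hoo, o→hoo; joined: hoo o hoo hoo o hoo hoo.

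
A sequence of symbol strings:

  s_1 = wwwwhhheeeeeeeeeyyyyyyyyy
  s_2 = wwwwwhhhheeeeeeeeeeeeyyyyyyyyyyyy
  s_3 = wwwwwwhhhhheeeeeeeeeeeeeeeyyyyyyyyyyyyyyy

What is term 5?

The n-th term is n+1 w's then n h's then 3n e's then 3n y's, where the shown terms are n = 3, 4, 5.
For term 5, n = 7, so the run lengths are 8, 7, 21, 21.

wwwwwwwwhhhhhhheeeeeeeeeeeeeeeeeeeeeyyyyyyyyyyyyyyyyyyyyy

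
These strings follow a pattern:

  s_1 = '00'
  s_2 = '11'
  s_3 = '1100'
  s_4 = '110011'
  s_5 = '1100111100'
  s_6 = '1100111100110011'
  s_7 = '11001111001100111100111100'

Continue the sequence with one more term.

110011110011001111001111001100111100110011

From term 3 onward, concatenate the last term with the second-to-last: 11·00 = 1100, 1100·11 = 110011, …
Continuing: 11001111001100111100111100 · 1100111100110011 gives term 8.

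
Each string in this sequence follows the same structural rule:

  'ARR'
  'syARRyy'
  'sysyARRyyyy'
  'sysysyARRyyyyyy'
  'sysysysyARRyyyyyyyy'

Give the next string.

Each term wraps the previous one in sy on the left and yy on the right.
Applying this once more to sysysysyARRyyyyyyyy:

sysysysysyARRyyyyyyyyyy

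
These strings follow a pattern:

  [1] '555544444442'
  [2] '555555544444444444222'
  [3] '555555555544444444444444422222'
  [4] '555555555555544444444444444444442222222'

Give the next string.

555555555555555544444444444444444444444222222222

Reading off run lengths: 5 runs 4, 7, 10, 13; 4 runs 7, 11, 15, 19; 2 runs 1, 3, 5, 7 — each is linear in n (n = 1, 2, …).
Setting n = 5 gives 16, 23, 9 characters in each block.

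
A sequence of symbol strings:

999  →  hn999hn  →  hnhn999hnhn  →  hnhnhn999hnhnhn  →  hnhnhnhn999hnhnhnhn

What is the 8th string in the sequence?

Each term wraps the previous one in hn on the left and hn on the right.
From hnhnhnhn999hnhnhnhn, 3 further steps: hnhnhnhn999hnhnhnhn → hnhnhnhnhn999hnhnhnhnhn → hnhnhnhnhnhn999hnhnhnhnhnhn → (answer).

hnhnhnhnhnhnhn999hnhnhnhnhnhnhn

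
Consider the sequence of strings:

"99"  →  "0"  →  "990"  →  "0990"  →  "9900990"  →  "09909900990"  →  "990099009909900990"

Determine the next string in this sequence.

09909900990990099009909900990

Each term (from the third on) is the two preceding terms concatenated in order: term 3 = 99·0 = 990.
The next term joins 09909900990 and 990099009909900990.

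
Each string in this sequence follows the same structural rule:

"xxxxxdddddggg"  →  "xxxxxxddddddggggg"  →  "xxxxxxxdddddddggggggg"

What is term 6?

Each string has the form x^{n+3} d^{n+3} g^{2n-1}, where the shown terms are n = 2, 3, 4.
For term 6, n = 7, so the run lengths are 10, 10, 13.

xxxxxxxxxxddddddddddggggggggggggg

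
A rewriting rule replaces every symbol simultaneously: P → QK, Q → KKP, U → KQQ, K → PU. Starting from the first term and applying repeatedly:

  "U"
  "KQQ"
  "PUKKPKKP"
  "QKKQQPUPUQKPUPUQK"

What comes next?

KKPPUPUKKPKKPQKKQQQKKQQKKPPUQKKQQQKKQQKKPPU

φ(QKKQQPUPUQKPUPUQK) expands symbol-by-symbol to KKP PU PU KKP KKP QK KQQ QK KQQ KKP PU QK KQQ QK KQQ KKP PU; joining the 17 pieces gives the next term.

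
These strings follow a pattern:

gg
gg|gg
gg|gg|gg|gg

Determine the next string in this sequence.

s(k+1) = s(k)·|·s(k) — each term doubles the last with '|' between the halves.
Doubling gg|gg|gg|gg with '|' between the halves:

gg|gg|gg|gg|gg|gg|gg|gg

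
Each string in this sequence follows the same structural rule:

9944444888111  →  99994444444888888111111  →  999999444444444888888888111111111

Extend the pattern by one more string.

9999999944444444444888888888888111111111111

The n-th term is 2n 9's then 2n+3 4's then 3n 8's then 3n 1's (n = 1, 2, …).
Setting n = 4 gives 8, 11, 12, 12 characters in each block.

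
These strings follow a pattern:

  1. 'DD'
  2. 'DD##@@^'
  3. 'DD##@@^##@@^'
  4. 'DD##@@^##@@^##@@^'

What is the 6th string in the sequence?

Every step adds ##@@^ to the end: s(k+1) = s(k)·##@@^.
From DD##@@^##@@^##@@^, 2 further steps: DD##@@^##@@^##@@^ → DD##@@^##@@^##@@^##@@^ → (answer).

DD##@@^##@@^##@@^##@@^##@@^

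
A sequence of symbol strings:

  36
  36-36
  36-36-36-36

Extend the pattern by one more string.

s(k+1) = s(k)·-·s(k) — each term doubles the last with '-' between the halves.
Doubling 36-36-36-36 with '-' between the halves:

36-36-36-36-36-36-36-36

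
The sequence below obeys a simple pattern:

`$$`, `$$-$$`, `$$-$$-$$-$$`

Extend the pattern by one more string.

$$-$$-$$-$$-$$-$$-$$-$$

Each string is two copies of the previous one joined by '-'.
So the next term is two copies of $$-$$-$$-$$ with '-' between the halves.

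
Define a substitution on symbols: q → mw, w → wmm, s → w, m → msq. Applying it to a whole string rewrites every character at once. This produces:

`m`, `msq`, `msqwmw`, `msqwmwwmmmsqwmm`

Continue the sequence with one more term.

Rewriting the 15 symbols of msqwmwwmmmsqwmm one by one yields msq w mw wmm msq wmm wmm msq msq msq w mw wmm msq msq; concatenated:

msqwmwwmmmsqwmmwmmmsqmsqmsqwmwwmmmsqmsq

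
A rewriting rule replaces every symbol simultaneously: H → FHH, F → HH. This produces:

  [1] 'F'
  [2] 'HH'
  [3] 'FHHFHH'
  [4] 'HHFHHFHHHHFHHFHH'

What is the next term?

Rewriting the 16 symbols of HHFHHFHHHHFHHFHH one by one yields FHH FHH HH FHH FHH HH FHH FHH FHH FHH HH FHH FHH HH FHH FHH; concatenated:

FHHFHHHHFHHFHHHHFHHFHHFHHFHHHHFHHFHHHHFHHFHH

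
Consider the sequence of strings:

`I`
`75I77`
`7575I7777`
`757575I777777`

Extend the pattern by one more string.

Every step adds 75 to the front and 77 to the end of the previous string.
One more step from 757575I777777 gives the answer.

75757575I77777777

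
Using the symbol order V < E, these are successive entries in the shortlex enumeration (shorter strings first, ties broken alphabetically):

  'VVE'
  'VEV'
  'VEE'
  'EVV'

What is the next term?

The successor of EVV increments the rightmost position that isn't already E and resets every position after it to V.

EVE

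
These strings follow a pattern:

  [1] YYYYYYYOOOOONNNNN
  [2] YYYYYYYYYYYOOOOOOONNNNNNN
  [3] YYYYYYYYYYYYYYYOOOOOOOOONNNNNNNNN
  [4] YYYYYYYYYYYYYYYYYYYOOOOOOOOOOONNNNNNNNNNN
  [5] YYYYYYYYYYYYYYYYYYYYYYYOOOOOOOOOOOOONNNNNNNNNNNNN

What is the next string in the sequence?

YYYYYYYYYYYYYYYYYYYYYYYYYYYOOOOOOOOOOOOOOONNNNNNNNNNNNNNN

The n-th term is 4n-1 Y's then 2n+1 O's then 2n+1 N's, where the shown terms are n = 2, 3, 4, 5, 6.
For the next term, n = 7, so the run lengths are 27, 15, 15.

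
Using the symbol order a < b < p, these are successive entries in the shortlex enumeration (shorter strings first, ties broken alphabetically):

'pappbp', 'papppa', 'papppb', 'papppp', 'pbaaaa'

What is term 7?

pbaaap

Continuing the enumeration 2 steps past pbaaaa: pbaaaa → pbaaab → (answer).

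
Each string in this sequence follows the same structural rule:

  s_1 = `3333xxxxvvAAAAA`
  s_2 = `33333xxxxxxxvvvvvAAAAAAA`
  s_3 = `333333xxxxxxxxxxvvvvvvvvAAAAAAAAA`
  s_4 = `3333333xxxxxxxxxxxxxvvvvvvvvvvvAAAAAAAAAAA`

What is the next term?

Reading off run lengths: 3 runs 4, 5, 6, 7; x runs 4, 7, 10, 13; v runs 2, 5, 8, 11; A runs 5, 7, 9, 11 — each is linear in n (n = 1, 2, …).
For the next term, n = 5, so the run lengths are 8, 16, 14, 13.

33333333xxxxxxxxxxxxxxxxvvvvvvvvvvvvvvAAAAAAAAAAAAA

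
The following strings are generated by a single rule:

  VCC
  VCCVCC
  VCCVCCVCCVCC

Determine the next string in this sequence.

VCCVCCVCCVCCVCCVCCVCCVCC

Every step duplicates the string.
So the next term is two copies of VCCVCCVCCVCC.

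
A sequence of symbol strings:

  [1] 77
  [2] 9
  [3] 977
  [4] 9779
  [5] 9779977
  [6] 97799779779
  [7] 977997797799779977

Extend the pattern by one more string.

Each term (from the third on) is the previous term followed by the one before it: term 3 = 9·77 = 977.
So term 8 is 977997797799779977·97799779779.

97799779779977997797799779779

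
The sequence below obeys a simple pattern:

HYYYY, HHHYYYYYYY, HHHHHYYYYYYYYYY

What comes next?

HHHHHHHYYYYYYYYYYYYY

Each string has the form H^{2n-1} Y^{3n+1} (n = 1, 2, …).
Setting n = 4 gives 7, 13 characters in each block.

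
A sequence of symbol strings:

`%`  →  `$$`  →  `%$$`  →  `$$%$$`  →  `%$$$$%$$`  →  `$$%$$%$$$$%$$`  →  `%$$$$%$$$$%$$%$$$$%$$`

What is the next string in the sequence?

This is a Fibonacci-style word recurrence s(k) = s(k−2)·s(k−1): e.g. %·$$ = %$$.
Continuing: $$%$$%$$$$%$$ · %$$$$%$$$$%$$%$$$$%$$ gives term 8.

$$%$$%$$$$%$$%$$$$%$$$$%$$%$$$$%$$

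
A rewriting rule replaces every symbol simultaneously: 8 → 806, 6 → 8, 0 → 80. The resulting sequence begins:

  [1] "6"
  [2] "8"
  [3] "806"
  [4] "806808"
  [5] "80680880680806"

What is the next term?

Applying the rule to each of the 14 symbols of 80680880680806 gives the pieces 806 80 8 806 80 806 806 80 8 806 80 806 80 8, which concatenate to the answer.

8068088068080680680880680806808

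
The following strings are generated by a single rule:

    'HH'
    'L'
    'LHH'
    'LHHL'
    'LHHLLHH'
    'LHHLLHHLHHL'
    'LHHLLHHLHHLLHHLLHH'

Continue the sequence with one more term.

LHHLLHHLHHLLHHLLHHLHHLLHHLHHL

This is a Fibonacci-style word recurrence s(k) = s(k−1)·s(k−2): e.g. L·HH = LHH.
The next term joins LHHLLHHLHHLLHHLLHH and LHHLLHHLHHL.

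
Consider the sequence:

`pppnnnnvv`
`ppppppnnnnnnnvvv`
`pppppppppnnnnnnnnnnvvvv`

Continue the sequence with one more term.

ppppppppppppnnnnnnnnnnnnnvvvvv

Reading off run lengths: p runs 3, 6, 9; n runs 4, 7, 10; v runs 2, 3, 4 — each is linear in n (n = 1, 2, …).
At n = 4 the blocks have lengths 12, 13, 5.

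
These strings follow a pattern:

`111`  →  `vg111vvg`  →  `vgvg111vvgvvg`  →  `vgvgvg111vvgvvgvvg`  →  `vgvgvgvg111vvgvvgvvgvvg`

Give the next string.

Every step adds vg to the front and vvg to the end of the previous string.
One more step from vgvgvgvg111vvgvvgvvgvvg gives the answer.

vgvgvgvgvg111vvgvvgvvgvvgvvg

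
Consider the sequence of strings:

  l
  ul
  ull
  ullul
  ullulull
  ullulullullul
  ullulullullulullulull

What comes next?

ullulullullulullulullullulullullul

This is a Fibonacci-style word recurrence s(k) = s(k−1)·s(k−2): e.g. ul·l = ull.
So term 8 is ullulullullulullulull·ullulullullul.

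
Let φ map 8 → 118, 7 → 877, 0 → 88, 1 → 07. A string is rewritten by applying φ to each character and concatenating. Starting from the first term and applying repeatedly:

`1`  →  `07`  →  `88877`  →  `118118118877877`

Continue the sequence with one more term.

φ(118118118877877) expands symbol-by-symbol to 07 07 118 07 07 118 07 07 118 118 877 877 118 877 877; joining the 15 pieces gives the next term.

070711807071180707118118877877118877877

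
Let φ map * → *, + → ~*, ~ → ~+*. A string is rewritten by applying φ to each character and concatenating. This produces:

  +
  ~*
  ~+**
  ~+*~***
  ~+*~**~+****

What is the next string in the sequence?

~+*~**~+***~+*~*****

Apply φ to ~+*~**~+**** symbol by symbol: ~→~+*, +→~*, *→*, ~→~+*, *→*, *→*, ~→~+*, +→~*, *→*, *→*, *→*, *→*; joined: ~+* ~* * ~+* * * ~+* ~* * * * *.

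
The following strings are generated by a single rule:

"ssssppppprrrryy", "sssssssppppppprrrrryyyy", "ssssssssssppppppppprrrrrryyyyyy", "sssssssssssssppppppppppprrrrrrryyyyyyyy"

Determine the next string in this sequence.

Term n consists of 3n-2 s's, followed by 2n+1 p's, followed by n+2 r's, followed by 2n-2 y's, where the shown terms are n = 2, 3, 4, 5.
At n = 6 the blocks have lengths 16, 13, 8, 10.

ssssssssssssssssppppppppppppprrrrrrrryyyyyyyyyy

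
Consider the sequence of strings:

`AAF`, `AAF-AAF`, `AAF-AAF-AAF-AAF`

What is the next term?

s(k+1) = s(k)·-·s(k) — each term doubles the last with '-' between the halves.
So the next term is two copies of AAF-AAF-AAF-AAF with '-' between the halves.

AAF-AAF-AAF-AAF-AAF-AAF-AAF-AAF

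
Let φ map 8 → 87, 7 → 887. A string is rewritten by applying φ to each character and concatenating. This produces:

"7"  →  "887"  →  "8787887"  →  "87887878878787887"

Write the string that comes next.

87887878788787887878788787887878878787887

Replace each of the 17 characters of 87887878878787887 in place — 87 887 87 87 887 87 887 87 87 887 87 887 87 887 87 87 887 — and concatenate.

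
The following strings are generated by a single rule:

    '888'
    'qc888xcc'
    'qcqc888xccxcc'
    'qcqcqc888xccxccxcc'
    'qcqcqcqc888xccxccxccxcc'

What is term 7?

Each term wraps the previous one in qc on the left and xcc on the right.
From qcqcqcqc888xccxccxccxcc, 2 further steps: qcqcqcqc888xccxccxccxcc → qcqcqcqcqc888xccxccxccxccxcc → (answer).

qcqcqcqcqcqc888xccxccxccxccxccxcc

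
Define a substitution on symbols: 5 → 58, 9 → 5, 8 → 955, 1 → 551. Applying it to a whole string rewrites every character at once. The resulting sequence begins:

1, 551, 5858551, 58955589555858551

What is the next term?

Rewriting the 17 symbols of 58955589555858551 one by one yields 58 955 5 58 58 58 955 5 58 58 58 955 58 955 58 58 551; concatenated:

5895555858589555585858955589555858551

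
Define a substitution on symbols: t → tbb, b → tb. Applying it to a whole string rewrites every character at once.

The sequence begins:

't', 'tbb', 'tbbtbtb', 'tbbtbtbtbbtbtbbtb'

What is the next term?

φ(tbbtbtbtbbtbtbbtb) expands symbol-by-symbol to tbb tb tb tbb tb tbb tb tbb tb tb tbb tb tbb tb tb tbb tb; joining the 17 pieces gives the next term.

tbbtbtbtbbtbtbbtbtbbtbtbtbbtbtbbtbtbtbbtb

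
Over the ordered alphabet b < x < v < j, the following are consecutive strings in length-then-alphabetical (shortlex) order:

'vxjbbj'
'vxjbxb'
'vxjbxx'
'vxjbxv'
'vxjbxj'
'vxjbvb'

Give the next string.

The successor of vxjbvb increments the rightmost position that isn't already j and resets every position after it to b.

vxjbvx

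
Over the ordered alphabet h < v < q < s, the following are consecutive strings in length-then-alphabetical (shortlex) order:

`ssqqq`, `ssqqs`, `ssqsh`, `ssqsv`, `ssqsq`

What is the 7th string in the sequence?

Advancing 2 positions from ssqsq through ssqsq → ssqss reaches term 7.

ssshh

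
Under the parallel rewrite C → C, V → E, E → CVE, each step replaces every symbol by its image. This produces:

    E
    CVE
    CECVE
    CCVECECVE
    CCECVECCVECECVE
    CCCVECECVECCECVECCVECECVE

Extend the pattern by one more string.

Replace each of the 25 characters of CCCVECECVECCECVECCVECECVE in place — C C C E CVE C CVE C E CVE C C CVE C E CVE C C E CVE C CVE C E CVE — and concatenate.

CCCECVECCVECECVECCCVECECVECCECVECCVECECVE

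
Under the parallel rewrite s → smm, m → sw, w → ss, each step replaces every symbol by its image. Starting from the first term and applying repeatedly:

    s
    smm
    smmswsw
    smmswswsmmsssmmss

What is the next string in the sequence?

Rewriting the 17 symbols of smmswswsmmsssmmss one by one yields smm sw sw smm ss smm ss smm sw sw smm smm smm sw sw smm smm; concatenated:

smmswswsmmsssmmsssmmswswsmmsmmsmmswswsmmsmm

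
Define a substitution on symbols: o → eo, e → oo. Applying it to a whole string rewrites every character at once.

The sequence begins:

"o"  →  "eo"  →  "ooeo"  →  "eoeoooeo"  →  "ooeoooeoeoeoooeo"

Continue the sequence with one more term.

Rewriting the 16 symbols of ooeoooeoeoeoooeo one by one yields eo eo oo eo eo eo oo eo oo eo oo eo eo eo oo eo; concatenated:

eoeoooeoeoeoooeoooeoooeoeoeoooeo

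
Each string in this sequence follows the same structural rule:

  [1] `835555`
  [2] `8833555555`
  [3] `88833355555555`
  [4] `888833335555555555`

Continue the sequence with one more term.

Term n consists of n-1 8's, followed by n-1 3's, followed by 2n 5's, where the shown terms are n = 2, 3, 4, 5.
For the next term, n = 6, so the run lengths are 5, 5, 12.

8888833333555555555555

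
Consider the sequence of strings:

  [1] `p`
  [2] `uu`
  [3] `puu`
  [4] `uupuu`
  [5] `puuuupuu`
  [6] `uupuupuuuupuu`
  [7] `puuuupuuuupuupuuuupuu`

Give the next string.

uupuupuuuupuupuuuupuuuupuupuuuupuu

From term 3 onward, concatenate the second-to-last term with the last: p·uu = puu, uu·puu = uupuu, …
Continuing: uupuupuuuupuu · puuuupuuuupuupuuuupuu gives term 8.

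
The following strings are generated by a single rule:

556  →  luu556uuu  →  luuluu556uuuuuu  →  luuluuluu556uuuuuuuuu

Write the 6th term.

luuluuluuluuluu556uuuuuuuuuuuuuuu

s(k+1) = luu·s(k)·uuu, so each term gains luu as a prefix and uuu as a suffix.
From luuluuluu556uuuuuuuuu, 2 further steps: luuluuluu556uuuuuuuuu → luuluuluuluu556uuuuuuuuuuuu → (answer).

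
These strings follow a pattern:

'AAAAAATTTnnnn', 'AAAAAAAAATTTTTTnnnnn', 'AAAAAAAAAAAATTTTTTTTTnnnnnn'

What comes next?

AAAAAAAAAAAAAAATTTTTTTTTTTTnnnnnnn

The n-th term is 3n+3 A's then 3n T's then n+3 n's (n = 1, 2, …).
At n = 4 the blocks have lengths 15, 12, 7.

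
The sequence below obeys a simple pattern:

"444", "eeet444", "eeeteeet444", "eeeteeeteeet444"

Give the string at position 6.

eeeteeeteeeteeeteeet444

Every step adds eeet at the front: s(k+1) = eeet·s(k).
From eeeteeeteeet444, 2 further steps: eeeteeeteeet444 → eeeteeeteeeteeet444 → (answer).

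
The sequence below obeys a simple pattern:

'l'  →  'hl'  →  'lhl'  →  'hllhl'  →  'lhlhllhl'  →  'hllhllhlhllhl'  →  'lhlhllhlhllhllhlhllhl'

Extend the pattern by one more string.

hllhllhlhllhllhlhllhlhllhllhlhllhl

Each term (from the third on) is the two preceding terms concatenated in order: term 3 = l·hl = lhl.
So term 8 is hllhllhlhllhl·lhlhllhlhllhllhlhllhl.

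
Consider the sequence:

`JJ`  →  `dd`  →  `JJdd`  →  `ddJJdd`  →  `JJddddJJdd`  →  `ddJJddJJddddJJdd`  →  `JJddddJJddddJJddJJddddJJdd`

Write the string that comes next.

Each term (from the third on) is the two preceding terms concatenated in order: term 3 = JJ·dd = JJdd.
Continuing: ddJJddJJddddJJdd · JJddddJJddddJJddJJddddJJdd gives term 8.

ddJJddJJddddJJddJJddddJJddddJJddJJddddJJdd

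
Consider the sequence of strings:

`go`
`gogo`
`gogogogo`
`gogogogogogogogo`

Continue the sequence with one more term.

Every step duplicates the string.
So the next term is two copies of gogogogogogogogo.

gogogogogogogogogogogogogogogogo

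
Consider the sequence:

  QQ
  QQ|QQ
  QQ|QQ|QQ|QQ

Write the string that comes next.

Every step duplicates the string with '|' between the halves.
Doubling QQ|QQ|QQ|QQ with '|' between the halves:

QQ|QQ|QQ|QQ|QQ|QQ|QQ|QQ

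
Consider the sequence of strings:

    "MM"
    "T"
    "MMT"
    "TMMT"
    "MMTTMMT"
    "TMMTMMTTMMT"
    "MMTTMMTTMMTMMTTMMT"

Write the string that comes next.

Each term (from the third on) is the two preceding terms concatenated in order: term 3 = MM·T = MMT.
So term 8 is TMMTMMTTMMT·MMTTMMTTMMTMMTTMMT.

TMMTMMTTMMTMMTTMMTTMMTMMTTMMT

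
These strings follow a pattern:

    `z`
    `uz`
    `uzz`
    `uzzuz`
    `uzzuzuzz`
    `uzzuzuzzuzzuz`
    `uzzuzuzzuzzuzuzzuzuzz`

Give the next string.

uzzuzuzzuzzuzuzzuzuzzuzzuzuzzuzzuz

Each term (from the third on) is the previous term followed by the one before it: term 3 = uz·z = uzz.
The next term joins uzzuzuzzuzzuzuzzuzuzz and uzzuzuzzuzzuz.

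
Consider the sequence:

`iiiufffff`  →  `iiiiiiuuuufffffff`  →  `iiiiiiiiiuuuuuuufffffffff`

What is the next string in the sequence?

iiiiiiiiiiiiuuuuuuuuuufffffffffff

The n-th term is 3n i's then 3n-2 u's then 2n+3 f's (n = 1, 2, …).
For the next term, n = 4, so the run lengths are 12, 10, 11.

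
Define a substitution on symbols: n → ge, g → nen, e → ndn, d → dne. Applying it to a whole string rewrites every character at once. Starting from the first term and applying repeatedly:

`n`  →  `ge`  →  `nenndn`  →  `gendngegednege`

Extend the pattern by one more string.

nenndngednegenenndnnenndndnegendnnenndn

Applying the rule to each of the 14 symbols of gendngegednege gives the pieces nen ndn ge dne ge nen ndn nen ndn dne ge ndn nen ndn, which concatenate to the answer.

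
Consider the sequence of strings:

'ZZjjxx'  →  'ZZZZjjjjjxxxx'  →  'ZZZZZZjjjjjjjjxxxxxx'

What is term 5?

ZZZZZZZZZZjjjjjjjjjjjjjjxxxxxxxxxx

The n-th term is 2n Z's then 3n-1 j's then 2n x's (n = 1, 2, …).
For term 5, n = 5, so the run lengths are 10, 14, 10.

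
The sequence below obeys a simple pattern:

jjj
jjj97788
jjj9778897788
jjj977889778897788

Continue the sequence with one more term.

jjj97788977889778897788

Every step adds 97788 to the end: s(k+1) = s(k)·97788.
So the next term is jjj977889778897788·97788.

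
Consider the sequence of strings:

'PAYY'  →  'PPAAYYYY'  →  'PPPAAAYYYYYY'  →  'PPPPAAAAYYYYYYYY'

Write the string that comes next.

The n-th term is n P's then n A's then 2n Y's (n = 1, 2, …).
At n = 5 the blocks have lengths 5, 5, 10.

PPPPPAAAAAYYYYYYYYYY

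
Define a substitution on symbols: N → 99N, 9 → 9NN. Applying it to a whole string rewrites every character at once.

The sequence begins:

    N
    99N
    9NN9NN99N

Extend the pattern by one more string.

Apply φ to 9NN9NN99N symbol by symbol: 9→9NN, N→99N, N→99N, 9→9NN, N→99N, N→99N, 9→9NN, 9→9NN, N→99N; joined: 9NN 99N 99N 9NN 99N 99N 9NN 9NN 99N.

9NN99N99N9NN99N99N9NN9NN99N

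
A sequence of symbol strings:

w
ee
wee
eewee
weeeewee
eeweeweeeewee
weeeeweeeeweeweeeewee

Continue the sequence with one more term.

This is a Fibonacci-style word recurrence s(k) = s(k−2)·s(k−1): e.g. w·ee = wee.
The next term joins eeweeweeeewee and weeeeweeeeweeweeeewee.

eeweeweeeeweeweeeeweeeeweeweeeewee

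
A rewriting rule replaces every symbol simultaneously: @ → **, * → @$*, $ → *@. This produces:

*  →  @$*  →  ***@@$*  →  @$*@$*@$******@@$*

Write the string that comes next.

***@@$****@@$****@@$*@$*@$*@$*@$*@$******@@$*

φ(@$*@$*@$******@@$*) expands symbol-by-symbol to ** *@ @$* ** *@ @$* ** *@ @$* @$* @$* @$* @$* @$* ** ** *@ @$*; joining the 18 pieces gives the next term.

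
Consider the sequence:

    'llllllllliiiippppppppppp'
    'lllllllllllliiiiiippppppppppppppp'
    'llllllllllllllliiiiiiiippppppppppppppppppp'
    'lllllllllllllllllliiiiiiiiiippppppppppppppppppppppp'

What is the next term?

Each string has the form l^{3n+3} i^{2n} p^{4n+3}, where the shown terms are n = 2, 3, 4, 5.
For the next term, n = 6, so the run lengths are 21, 12, 27.

llllllllllllllllllllliiiiiiiiiiiippppppppppppppppppppppppppp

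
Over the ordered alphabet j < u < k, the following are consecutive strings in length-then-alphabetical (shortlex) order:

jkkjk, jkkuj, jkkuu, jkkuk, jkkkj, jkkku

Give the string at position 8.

Stepping forward 2 times from jkkku: jkkku → jkkkk, then the target.

ujjjj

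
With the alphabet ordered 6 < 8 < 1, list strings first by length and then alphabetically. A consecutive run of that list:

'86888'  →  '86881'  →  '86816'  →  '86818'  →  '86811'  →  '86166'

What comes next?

Find the rightmost character of 86166 below 1, bump it to the next letter, and reset everything to its right to 6.

86168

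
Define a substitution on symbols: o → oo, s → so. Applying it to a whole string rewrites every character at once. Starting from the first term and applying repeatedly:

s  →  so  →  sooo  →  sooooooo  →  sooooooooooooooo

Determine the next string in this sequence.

sooooooooooooooooooooooooooooooo

φ(sooooooooooooooo) expands symbol-by-symbol to so oo oo oo oo oo oo oo oo oo oo oo oo oo oo oo; joining the 16 pieces gives the next term.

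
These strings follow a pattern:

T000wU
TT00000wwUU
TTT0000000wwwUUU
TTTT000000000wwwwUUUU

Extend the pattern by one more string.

Term n consists of n T's, followed by 2n+1 0's, followed by n w's, followed by n U's (n = 1, 2, …).
For the next term, n = 5, so the run lengths are 5, 11, 5, 5.

TTTTT00000000000wwwwwUUUUU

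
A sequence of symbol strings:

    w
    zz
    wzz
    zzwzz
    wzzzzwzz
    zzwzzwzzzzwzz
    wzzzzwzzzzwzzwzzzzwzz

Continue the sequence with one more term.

Each term (from the third on) is the two preceding terms concatenated in order: term 3 = w·zz = wzz.
The next term joins zzwzzwzzzzwzz and wzzzzwzzzzwzzwzzzzwzz.

zzwzzwzzzzwzzwzzzzwzzzzwzzwzzzzwzz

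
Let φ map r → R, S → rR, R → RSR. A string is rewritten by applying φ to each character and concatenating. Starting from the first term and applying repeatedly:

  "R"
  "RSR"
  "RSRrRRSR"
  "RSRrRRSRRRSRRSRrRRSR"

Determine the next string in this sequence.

Rewriting the 20 symbols of RSRrRRSRRRSRRSRrRRSR one by one yields RSR rR RSR R RSR RSR rR RSR RSR RSR rR RSR RSR rR RSR R RSR RSR rR RSR; concatenated:

RSRrRRSRRRSRRSRrRRSRRSRRSRrRRSRRSRrRRSRRRSRRSRrRRSR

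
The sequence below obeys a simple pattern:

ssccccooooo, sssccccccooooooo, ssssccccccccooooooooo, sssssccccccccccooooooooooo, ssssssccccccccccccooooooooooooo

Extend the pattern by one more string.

sssssssccccccccccccccooooooooooooooo

The n-th term is n s's then 2n c's then 2n+1 o's, where the shown terms are n = 2, 3, 4, 5, 6.
At n = 7 the blocks have lengths 7, 14, 15.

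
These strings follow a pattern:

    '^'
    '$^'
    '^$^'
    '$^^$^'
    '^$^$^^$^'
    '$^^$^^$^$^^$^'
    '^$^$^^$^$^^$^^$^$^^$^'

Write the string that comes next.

$^^$^^$^$^^$^^$^$^^$^$^^$^^$^$^^$^

Each term (from the third on) is the two preceding terms concatenated in order: term 3 = ^·$^ = ^$^.
So term 8 is $^^$^^$^$^^$^·^$^$^^$^$^^$^^$^$^^$^.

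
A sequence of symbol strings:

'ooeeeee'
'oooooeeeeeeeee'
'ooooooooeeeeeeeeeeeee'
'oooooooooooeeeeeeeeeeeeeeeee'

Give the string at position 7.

ooooooooooooooooooooeeeeeeeeeeeeeeeeeeeeeeeeeeeee

Term n consists of 3n-1 o's, followed by 4n+1 e's (n = 1, 2, …).
For term 7, n = 7, so the run lengths are 20, 29.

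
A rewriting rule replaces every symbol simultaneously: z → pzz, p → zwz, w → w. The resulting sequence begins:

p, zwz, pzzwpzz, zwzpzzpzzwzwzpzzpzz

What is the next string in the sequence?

pzzwpzzzwzpzzpzzzwzpzzpzzwpzzwpzzzwzpzzpzzzwzpzzpzz

φ(zwzpzzpzzwzwzpzzpzz) expands symbol-by-symbol to pzz w pzz zwz pzz pzz zwz pzz pzz w pzz w pzz zwz pzz pzz zwz pzz pzz; joining the 19 pieces gives the next term.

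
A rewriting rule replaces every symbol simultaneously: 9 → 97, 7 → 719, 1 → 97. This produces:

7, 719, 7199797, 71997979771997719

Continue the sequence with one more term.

Applying the rule to each of the 17 symbols of 71997979771997719 gives the pieces 719 97 97 97 719 97 719 97 719 719 97 97 97 719 719 97 97, which concatenate to the answer.

71997979771997719977197199797977197199797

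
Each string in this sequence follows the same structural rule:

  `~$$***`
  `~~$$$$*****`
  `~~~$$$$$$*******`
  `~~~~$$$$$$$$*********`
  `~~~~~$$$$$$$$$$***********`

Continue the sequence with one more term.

Each string has the form ~^{n} $^{2n} *^{2n+1} (n = 1, 2, …).
At n = 6 the blocks have lengths 6, 12, 13.

~~~~~~$$$$$$$$$$$$*************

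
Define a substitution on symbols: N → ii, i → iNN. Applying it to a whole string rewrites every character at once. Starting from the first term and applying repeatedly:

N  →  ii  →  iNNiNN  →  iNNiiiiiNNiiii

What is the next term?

iNNiiiiiNNiNNiNNiNNiNNiiiiiNNiNNiNNiNN

Applying the rule to each of the 14 symbols of iNNiiiiiNNiiii gives the pieces iNN ii ii iNN iNN iNN iNN iNN ii ii iNN iNN iNN iNN, which concatenate to the answer.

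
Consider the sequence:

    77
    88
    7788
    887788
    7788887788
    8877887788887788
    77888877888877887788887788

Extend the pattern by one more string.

From term 3 onward, concatenate the second-to-last term with the last: 77·88 = 7788, 88·7788 = 887788, …
The next term joins 8877887788887788 and 77888877888877887788887788.

887788778888778877888877888877887788887788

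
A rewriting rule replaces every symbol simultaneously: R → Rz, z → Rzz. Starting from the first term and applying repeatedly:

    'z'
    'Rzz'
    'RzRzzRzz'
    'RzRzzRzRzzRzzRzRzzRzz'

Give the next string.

RzRzzRzRzzRzzRzRzzRzRzzRzzRzRzzRzzRzRzzRzRzzRzzRzRzzRzz

φ(RzRzzRzRzzRzzRzRzzRzz) expands symbol-by-symbol to Rz Rzz Rz Rzz Rzz Rz Rzz Rz Rzz Rzz Rz Rzz Rzz Rz Rzz Rz Rzz Rzz Rz Rzz Rzz; joining the 21 pieces gives the next term.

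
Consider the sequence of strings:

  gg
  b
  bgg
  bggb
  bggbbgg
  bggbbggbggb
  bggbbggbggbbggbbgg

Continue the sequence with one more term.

bggbbggbggbbggbbggbggbbggbggb

From term 3 onward, concatenate the last term with the second-to-last: b·gg = bgg, bgg·b = bggb, …
Continuing: bggbbggbggbbggbbgg · bggbbggbggb gives term 8.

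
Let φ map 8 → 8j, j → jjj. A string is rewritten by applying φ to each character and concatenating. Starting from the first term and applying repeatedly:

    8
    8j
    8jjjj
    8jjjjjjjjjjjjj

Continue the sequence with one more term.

Applying the rule to each of the 14 symbols of 8jjjjjjjjjjjjj gives the pieces 8j jjj jjj jjj jjj jjj jjj jjj jjj jjj jjj jjj jjj jjj, which concatenate to the answer.

8jjjjjjjjjjjjjjjjjjjjjjjjjjjjjjjjjjjjjjjj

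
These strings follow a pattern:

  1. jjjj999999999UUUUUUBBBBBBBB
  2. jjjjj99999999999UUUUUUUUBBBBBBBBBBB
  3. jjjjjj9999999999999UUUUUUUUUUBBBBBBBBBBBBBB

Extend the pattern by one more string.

jjjjjjj999999999999999UUUUUUUUUUUUBBBBBBBBBBBBBBBBB

Reading off run lengths: j runs 4, 5, 6; 9 runs 9, 11, 13; U runs 6, 8, 10; B runs 8, 11, 14 — each is linear in n, where the shown terms are n = 3, 4, 5.
At n = 6 the blocks have lengths 7, 15, 12, 17.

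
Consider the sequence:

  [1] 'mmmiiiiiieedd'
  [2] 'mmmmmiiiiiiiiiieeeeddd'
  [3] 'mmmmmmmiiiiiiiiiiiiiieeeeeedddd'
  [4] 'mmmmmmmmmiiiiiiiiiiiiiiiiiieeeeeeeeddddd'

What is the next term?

mmmmmmmmmmmiiiiiiiiiiiiiiiiiiiiiieeeeeeeeeedddddd

The n-th term is 2n-1 m's then 4n-2 i's then 2n-2 e's then n d's, where the shown terms are n = 2, 3, 4, 5.
For the next term, n = 6, so the run lengths are 11, 22, 10, 6.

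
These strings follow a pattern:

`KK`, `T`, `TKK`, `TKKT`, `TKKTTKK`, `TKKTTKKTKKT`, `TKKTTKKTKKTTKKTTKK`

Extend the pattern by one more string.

Each term (from the third on) is the previous term followed by the one before it: term 3 = T·KK = TKK.
So term 8 is TKKTTKKTKKTTKKTTKK·TKKTTKKTKKT.

TKKTTKKTKKTTKKTTKKTKKTTKKTKKT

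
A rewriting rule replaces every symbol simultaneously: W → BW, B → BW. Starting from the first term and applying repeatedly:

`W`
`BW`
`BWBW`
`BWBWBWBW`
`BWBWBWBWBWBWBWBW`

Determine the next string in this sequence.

Rewriting the 16 symbols of BWBWBWBWBWBWBWBW one by one yields BW BW BW BW BW BW BW BW BW BW BW BW BW BW BW BW; concatenated:

BWBWBWBWBWBWBWBWBWBWBWBWBWBWBWBW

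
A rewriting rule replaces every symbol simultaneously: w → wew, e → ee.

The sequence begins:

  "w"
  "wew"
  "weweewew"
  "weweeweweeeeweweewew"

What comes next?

weweeweweeeeweweeweweeeeeeeeweweeweweeeeweweewew

φ(weweeweweeeeweweewew) expands symbol-by-symbol to wew ee wew ee ee wew ee wew ee ee ee ee wew ee wew ee ee wew ee wew; joining the 20 pieces gives the next term.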